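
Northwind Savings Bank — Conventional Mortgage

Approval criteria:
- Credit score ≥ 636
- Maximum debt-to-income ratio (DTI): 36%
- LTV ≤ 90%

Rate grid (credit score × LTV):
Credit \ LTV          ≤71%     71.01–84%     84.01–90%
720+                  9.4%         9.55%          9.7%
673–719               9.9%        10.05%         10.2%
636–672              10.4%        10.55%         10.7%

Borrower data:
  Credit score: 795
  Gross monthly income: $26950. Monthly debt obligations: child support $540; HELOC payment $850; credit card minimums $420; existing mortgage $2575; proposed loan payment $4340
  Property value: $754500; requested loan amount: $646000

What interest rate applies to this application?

Credit score 795 ≥ 636; Total monthly debts = (540 + 850 + 420 + 2,575 + 4,340) = 8,725. DTI: 8,725 ÷ 26,950 = 32.4%, within the 36% cap
Loan-to-value = 646,000/754,500 = 85.6% — pass (90% max)
Score 795 is in the 720+ band; LTV 85.6% is in the 84.01–90% band → 9.7%.

9.7%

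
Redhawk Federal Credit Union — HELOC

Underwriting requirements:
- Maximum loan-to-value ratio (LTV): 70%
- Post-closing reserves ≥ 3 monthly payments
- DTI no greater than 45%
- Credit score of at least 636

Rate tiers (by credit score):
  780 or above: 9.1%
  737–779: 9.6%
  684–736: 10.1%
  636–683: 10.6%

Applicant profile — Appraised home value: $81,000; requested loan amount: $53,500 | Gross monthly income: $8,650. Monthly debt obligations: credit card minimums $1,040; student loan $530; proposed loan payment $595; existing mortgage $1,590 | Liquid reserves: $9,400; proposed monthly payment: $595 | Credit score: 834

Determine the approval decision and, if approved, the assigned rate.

Approved at 9.1%

Credit score 834 ≥ 636 (meets minimum)
Reserves = 9,400/595 = 15.8 months ≥ 3
LTV: 53,500 ÷ 81,000 = 66%, within 70% cap
Total monthly debts = (1,040 + 530 + 595 + 1,590) = 3,755. DTI = 3,755/8,650 = 43.4% ≤ 45%
All requirements met. Score 834 falls in the 780 or above tier → 9.1%.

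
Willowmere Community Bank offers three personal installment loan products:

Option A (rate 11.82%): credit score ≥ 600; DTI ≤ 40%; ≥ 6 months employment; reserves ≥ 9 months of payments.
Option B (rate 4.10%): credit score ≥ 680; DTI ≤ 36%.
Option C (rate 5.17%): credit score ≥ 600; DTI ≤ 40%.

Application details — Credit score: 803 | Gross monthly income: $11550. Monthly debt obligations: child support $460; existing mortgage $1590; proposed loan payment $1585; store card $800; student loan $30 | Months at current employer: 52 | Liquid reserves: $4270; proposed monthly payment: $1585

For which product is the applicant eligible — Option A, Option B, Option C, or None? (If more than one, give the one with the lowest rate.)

Option C

Total debts = (460 + 1,590 + 1,585 + 800 + 30) = 4,465; DTI = 4,465/11,550 = 38.7%.
Reserves = 4,270/1,585 = 2.7 months.
Option A: score 803 ≥ 600; DTI 38.7% ≤ 40%; employment 52 ≥ 6 mo; reserves 2.7 < 9 mo → does not qualify.
Option B: score 803 ≥ 680; DTI 38.7% > 36% → does not qualify.
Option C: score 803 ≥ 600; DTI 38.7% ≤ 40% → qualifies.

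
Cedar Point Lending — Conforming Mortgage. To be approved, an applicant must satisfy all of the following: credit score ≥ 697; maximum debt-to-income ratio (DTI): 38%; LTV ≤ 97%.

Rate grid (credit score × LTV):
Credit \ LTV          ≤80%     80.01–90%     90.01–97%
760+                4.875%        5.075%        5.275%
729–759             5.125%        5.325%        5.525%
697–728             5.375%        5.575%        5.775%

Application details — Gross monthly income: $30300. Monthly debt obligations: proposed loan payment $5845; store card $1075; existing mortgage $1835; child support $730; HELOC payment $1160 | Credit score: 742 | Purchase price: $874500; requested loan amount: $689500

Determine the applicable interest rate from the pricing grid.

5.125%

Credit score 742 ≥ 697; Total monthly debts = (5,845 + 1,075 + 1,835 + 730 + 1,160) = 10,645. DTI: 10,645 ÷ 30,300 = 35.1%, within the 38% cap
LTV = 689,500/874,500 = 78.8% ≤ 97%
Row: 742 falls in 729–759. Column: 78.8% falls in ≤80%. Rate = 5.125%.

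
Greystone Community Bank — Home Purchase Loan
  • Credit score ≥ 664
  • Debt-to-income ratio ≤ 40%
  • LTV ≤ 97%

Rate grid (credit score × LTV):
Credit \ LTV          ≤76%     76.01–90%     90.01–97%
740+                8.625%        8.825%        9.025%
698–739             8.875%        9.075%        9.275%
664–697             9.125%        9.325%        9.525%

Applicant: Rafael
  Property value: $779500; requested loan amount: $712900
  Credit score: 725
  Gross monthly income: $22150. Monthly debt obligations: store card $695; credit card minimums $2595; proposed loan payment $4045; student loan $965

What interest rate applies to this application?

9.275%

Credit score 725 ≥ 664; Total monthly debts = (695 + 2,595 + 4,045 + 965) = 8,300. DTI: 8,300 ÷ 22,150 = 37.5%, within the 40% cap
LTV: 712,900 ÷ 779,500 = 91.5%, within 97% cap
Credit 725 → row 698–739; LTV 91.5% → column 90.01–97%. Grid cell → 9.275%.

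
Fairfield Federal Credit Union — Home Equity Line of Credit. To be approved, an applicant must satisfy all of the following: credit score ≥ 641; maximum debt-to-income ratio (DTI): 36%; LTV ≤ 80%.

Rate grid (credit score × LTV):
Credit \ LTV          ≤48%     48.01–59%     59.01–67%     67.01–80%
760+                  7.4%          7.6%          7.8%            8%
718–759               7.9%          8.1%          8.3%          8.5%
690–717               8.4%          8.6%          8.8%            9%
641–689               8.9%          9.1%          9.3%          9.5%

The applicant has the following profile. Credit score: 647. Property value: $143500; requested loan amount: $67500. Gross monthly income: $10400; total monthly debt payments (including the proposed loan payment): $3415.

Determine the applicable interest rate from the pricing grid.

8.9%

Credit score 647 ≥ 641; Debt-to-income = 3,415/10,400 = 32.8% — meets 36% limit
Loan-to-value = 67,500/143,500 = 47% — pass (80% max)
Credit 647 → row 641–689; LTV 47% → column ≤48%. Grid cell → 8.9%.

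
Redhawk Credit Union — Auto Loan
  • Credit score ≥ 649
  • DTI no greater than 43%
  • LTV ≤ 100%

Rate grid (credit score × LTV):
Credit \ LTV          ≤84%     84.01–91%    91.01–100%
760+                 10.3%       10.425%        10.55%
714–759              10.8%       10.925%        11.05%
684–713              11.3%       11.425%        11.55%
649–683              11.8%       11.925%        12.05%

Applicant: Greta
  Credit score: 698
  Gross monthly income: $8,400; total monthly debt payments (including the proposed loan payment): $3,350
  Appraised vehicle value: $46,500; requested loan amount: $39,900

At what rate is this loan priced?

11.425%

Credit score 698 ≥ 649; DTI: 3,350 ÷ 8,400 = 39.9%, within the 43% cap
LTV: 39,900 ÷ 46,500 = 85.8%, within 100% cap
Score 698 is in the 684–713 band; LTV 85.8% is in the 84.01–91% band → 11.425%.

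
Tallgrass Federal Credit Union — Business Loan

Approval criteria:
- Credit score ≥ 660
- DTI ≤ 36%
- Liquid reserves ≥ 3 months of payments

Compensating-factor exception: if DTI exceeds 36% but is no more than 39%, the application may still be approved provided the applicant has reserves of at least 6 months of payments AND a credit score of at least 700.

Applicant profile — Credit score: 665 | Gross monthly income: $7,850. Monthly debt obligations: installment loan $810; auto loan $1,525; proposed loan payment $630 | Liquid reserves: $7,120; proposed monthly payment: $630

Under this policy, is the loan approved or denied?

Denied

Credit score 665 ≥ 660 (meets base)
Total debts = (810 + 1,525 + 630) = 2,965. DTI = 2,965/7,850 = 37.8% > 36% — standard DTI limit exceeded.
Reserves: 7,120 ÷ 630 = 11.3 months (meets 3-month minimum)
DTI 37.8% is within the 36%–39% exception band; checking compensating factors.
Reserves 11.3 ≥ 6 months; credit score 665 < 700.
Override conditions not both satisfied; exception does not apply.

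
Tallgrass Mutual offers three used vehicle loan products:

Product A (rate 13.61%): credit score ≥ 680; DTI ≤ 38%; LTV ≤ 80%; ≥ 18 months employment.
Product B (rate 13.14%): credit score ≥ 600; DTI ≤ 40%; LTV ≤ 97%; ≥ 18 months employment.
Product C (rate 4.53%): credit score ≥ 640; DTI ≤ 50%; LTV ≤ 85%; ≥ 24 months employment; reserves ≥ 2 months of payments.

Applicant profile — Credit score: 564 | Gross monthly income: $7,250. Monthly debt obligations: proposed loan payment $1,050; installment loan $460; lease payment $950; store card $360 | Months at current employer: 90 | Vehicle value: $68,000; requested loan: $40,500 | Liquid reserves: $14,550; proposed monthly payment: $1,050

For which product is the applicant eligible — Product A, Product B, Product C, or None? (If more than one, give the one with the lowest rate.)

None

Total debts = (1,050 + 460 + 950 + 360) = 2,820; DTI = 2,820/7,250 = 38.9%.
LTV = 40,500/68,000 = 59.6%.
Reserves = 14,550/1,050 = 13.9 months.
Product A: score 564 < 680; DTI 38.9% > 38%; LTV 59.6% ≤ 80%; employment 90 ≥ 18 mo → does not qualify.
Product B: score 564 < 600; DTI 38.9% ≤ 40%; LTV 59.6% ≤ 97%; employment 90 ≥ 18 mo → does not qualify.
Product C: score 564 < 640; DTI 38.9% ≤ 50%; LTV 59.6% ≤ 85%; employment 90 ≥ 24 mo; reserves 13.9 ≥ 2 mo → does not qualify.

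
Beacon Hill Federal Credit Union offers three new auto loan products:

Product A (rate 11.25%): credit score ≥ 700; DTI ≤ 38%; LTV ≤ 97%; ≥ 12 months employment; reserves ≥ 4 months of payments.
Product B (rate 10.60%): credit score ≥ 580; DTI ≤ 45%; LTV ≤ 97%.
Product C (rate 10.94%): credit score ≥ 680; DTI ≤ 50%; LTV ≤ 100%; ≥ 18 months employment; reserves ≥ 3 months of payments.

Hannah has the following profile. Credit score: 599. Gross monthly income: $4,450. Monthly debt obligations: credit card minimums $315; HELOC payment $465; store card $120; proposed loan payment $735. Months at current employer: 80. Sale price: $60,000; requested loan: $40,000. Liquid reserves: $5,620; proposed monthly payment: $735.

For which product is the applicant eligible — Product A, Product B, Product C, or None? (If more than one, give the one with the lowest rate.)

Product B

Total debts = (315 + 465 + 120 + 735) = 1,635; DTI = 1,635/4,450 = 36.7%.
LTV = 40,000/60,000 = 66.7%.
Reserves = 5,620/735 = 7.6 months.
Product A: score 599 < 700; DTI 36.7% ≤ 38%; LTV 66.7% ≤ 97%; employment 80 ≥ 12 mo; reserves 7.6 ≥ 4 mo → does not qualify.
Product B: score 599 ≥ 580; DTI 36.7% ≤ 45%; LTV 66.7% ≤ 97% → qualifies.
Product C: score 599 < 680; DTI 36.7% ≤ 50%; LTV 66.7% ≤ 100%; employment 80 ≥ 18 mo; reserves 7.6 ≥ 3 mo → does not qualify.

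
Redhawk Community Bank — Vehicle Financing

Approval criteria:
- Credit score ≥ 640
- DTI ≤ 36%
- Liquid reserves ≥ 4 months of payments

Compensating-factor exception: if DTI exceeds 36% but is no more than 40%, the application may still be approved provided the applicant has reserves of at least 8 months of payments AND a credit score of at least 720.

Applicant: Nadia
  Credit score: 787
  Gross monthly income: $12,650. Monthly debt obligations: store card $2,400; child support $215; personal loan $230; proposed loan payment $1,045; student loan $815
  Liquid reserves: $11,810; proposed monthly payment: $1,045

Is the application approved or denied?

Approved

Credit score 787 ≥ 640 (meets base)
Total debts = (2,400 + 215 + 230 + 1,045 + 815) = 4,705. DTI = 4,705/12,650 = 37.2% > 36% — standard DTI limit exceeded.
Liquid reserves cover 11,810/1,045 = 11.3 months — ≥ 4 required
DTI 37.2% is within the 36%–40% exception band; checking compensating factors.
Override check — reserves: 11.3 mo (ok); score: 787 (ok).
Both compensating conditions met → exception applies.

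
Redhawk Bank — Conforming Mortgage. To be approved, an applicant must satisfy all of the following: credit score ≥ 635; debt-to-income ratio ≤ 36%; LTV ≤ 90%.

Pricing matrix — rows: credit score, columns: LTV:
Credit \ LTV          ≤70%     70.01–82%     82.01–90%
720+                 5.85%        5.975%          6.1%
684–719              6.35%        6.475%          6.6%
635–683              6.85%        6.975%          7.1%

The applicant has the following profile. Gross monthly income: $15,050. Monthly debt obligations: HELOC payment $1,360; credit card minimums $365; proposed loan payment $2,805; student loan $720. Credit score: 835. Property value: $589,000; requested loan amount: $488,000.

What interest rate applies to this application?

6.1%

Credit score 835 ≥ 635; Total monthly debts = (1,360 + 365 + 2,805 + 720) = 5,250. DTI: 5,250 ÷ 15,050 = 34.9%, within the 36% cap
LTV: 488,000 ÷ 589,000 = 82.9%, within 90% cap
Score 835 is in the 720+ band; LTV 82.9% is in the 82.01–90% band → 6.1%.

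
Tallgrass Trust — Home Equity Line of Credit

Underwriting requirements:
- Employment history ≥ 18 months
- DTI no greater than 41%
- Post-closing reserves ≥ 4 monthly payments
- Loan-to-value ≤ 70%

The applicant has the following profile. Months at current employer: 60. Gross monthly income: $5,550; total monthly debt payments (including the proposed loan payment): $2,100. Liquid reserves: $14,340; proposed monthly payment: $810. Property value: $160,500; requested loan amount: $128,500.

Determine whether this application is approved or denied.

Employment 60 ≥ 18 months
Debt-to-income = 2,100/5,550 = 37.8% — meets 41% limit
Liquid reserves cover 14,340/810 = 17.7 months — ≥ 4 required
Loan-to-value = 128,500/160,500 = 80.1% — fail (70% max)
Fails on LTV.

Denied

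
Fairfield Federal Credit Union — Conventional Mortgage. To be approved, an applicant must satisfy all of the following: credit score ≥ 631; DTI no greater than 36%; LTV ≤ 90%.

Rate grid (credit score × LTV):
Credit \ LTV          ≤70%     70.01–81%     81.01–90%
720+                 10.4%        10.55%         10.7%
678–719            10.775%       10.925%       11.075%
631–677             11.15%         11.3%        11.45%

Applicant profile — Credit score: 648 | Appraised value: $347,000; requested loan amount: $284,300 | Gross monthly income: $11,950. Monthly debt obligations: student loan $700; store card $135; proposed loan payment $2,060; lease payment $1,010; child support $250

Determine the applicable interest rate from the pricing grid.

11.45%

Credit score 648 ≥ 631; Total monthly debts = (700 + 135 + 2,060 + 1,010 + 250) = 4,155. DTI = 4,155/11,950 = 34.8% ≤ 36%
LTV: 284,300 ÷ 347,000 = 81.9%, within 90% cap
Row: 648 falls in 631–677. Column: 81.9% falls in 81.01–90%. Rate = 11.45%.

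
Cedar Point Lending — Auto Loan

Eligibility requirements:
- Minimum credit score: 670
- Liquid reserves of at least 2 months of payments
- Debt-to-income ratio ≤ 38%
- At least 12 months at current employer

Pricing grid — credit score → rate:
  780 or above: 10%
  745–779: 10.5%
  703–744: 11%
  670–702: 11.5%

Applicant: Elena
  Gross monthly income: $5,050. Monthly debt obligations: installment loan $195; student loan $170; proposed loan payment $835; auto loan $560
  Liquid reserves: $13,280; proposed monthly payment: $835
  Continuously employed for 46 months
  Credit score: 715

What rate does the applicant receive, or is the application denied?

Approved at 11%

Credit score 715 ≥ 670 (meets minimum)
Employment 46 ≥ 12 months
Reserves: 13,280 ÷ 835 = 15.9 months (meets 2-month minimum)
Total monthly debts = (195 + 170 + 835 + 560) = 1,760. DTI = 1,760/5,050 = 34.9% ≤ 38%
All requirements met. Score 715 falls in the 703–744 tier → 11%.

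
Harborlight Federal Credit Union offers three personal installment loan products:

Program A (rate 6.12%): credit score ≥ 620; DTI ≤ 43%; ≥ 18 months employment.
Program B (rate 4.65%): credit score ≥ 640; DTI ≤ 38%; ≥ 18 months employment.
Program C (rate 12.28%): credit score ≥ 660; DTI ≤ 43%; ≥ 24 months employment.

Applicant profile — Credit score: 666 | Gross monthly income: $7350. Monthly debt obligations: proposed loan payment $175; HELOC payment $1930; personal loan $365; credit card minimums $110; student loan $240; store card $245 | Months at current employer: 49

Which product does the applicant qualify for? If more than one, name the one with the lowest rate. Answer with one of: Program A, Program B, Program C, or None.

Total debts = (175 + 1,930 + 365 + 110 + 240 + 245) = 3,065; DTI = 3,065/7,350 = 41.7%.
Program A: score 666 ≥ 620; DTI 41.7% ≤ 43%; employment 49 ≥ 18 mo → qualifies.
Program B: score 666 ≥ 640; DTI 41.7% > 38%; employment 49 ≥ 18 mo → does not qualify.
Program C: score 666 ≥ 660; DTI 41.7% ≤ 43%; employment 49 ≥ 24 mo → qualifies.
Qualifying: Program A, Program C. Lowest rate is 6.12% → Program A.

Program A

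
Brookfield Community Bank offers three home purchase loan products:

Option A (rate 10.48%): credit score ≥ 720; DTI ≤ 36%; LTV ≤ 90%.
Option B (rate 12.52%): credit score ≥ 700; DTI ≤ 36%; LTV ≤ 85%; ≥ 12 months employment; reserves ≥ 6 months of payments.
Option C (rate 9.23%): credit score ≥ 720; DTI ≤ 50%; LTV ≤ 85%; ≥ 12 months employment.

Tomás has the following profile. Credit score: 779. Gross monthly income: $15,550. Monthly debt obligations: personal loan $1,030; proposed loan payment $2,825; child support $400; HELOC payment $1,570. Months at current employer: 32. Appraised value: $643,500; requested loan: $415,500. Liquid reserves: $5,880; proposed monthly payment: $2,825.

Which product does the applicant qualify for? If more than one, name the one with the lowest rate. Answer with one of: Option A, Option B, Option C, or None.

Option C

Total debts = (1,030 + 2,825 + 400 + 1,570) = 5,825; DTI = 5,825/15,550 = 37.5%.
LTV = 415,500/643,500 = 64.6%.
Reserves = 5,880/2,825 = 2.1 months.
Option A: score 779 ≥ 720; DTI 37.5% > 36%; LTV 64.6% ≤ 90% → does not qualify.
Option B: score 779 ≥ 700; DTI 37.5% > 36%; LTV 64.6% ≤ 85%; employment 32 ≥ 12 mo; reserves 2.1 < 6 mo → does not qualify.
Option C: score 779 ≥ 720; DTI 37.5% ≤ 50%; LTV 64.6% ≤ 85%; employment 32 ≥ 12 mo → qualifies.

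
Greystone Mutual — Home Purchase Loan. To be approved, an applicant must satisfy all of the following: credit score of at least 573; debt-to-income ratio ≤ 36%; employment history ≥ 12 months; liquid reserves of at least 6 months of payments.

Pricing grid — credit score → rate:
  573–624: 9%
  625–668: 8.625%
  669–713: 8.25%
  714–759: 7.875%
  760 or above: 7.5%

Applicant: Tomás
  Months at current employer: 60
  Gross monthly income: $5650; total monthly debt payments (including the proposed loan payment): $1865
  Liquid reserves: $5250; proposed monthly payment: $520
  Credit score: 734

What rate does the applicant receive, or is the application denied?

Approved at 7.875%

Credit score 734 ≥ 573 (meets minimum)
Employment 60 ≥ 12 months
Debt-to-income = 1,865/5,650 = 33% — meets 36% limit
Reserves: 5,250 ÷ 520 = 10.1 months (meets 6-month minimum)
All requirements met. Score 734 falls in the 714–759 tier → 7.875%.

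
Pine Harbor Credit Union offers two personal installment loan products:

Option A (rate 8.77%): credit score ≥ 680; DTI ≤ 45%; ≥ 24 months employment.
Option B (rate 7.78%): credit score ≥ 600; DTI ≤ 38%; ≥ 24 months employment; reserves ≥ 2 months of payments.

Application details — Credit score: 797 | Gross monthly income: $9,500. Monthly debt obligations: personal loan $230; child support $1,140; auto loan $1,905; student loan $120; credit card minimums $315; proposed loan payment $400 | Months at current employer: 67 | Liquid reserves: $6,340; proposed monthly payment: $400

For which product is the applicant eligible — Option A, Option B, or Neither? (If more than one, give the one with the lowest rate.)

Total debts = (230 + 1,140 + 1,905 + 120 + 315 + 400) = 4,110; DTI = 4,110/9,500 = 43.3%.
Reserves = 6,340/400 = 15.8 months.
Option A: score 797 ≥ 680; DTI 43.3% ≤ 45%; employment 67 ≥ 24 mo → qualifies.
Option B: score 797 ≥ 600; DTI 43.3% > 38%; employment 67 ≥ 24 mo; reserves 15.8 ≥ 2 mo → does not qualify.

Option A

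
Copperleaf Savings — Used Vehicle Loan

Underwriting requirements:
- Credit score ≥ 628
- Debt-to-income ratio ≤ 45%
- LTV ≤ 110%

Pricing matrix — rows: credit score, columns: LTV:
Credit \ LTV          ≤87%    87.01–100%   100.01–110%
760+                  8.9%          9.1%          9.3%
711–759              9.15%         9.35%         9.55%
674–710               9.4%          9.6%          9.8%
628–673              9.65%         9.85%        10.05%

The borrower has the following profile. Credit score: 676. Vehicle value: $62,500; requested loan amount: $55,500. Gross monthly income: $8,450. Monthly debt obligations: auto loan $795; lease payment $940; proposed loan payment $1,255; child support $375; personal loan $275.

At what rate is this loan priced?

9.6%

Credit score 676 ≥ 628; Total monthly debts = (795 + 940 + 1,255 + 375 + 275) = 3,640. Debt-to-income = 3,640/8,450 = 43.1% — meets 45% limit
LTV: 55,500 ÷ 62,500 = 88.8%, within 110% cap
Score 676 is in the 674–710 band; LTV 88.8% is in the 87.01–100% band → 9.6%.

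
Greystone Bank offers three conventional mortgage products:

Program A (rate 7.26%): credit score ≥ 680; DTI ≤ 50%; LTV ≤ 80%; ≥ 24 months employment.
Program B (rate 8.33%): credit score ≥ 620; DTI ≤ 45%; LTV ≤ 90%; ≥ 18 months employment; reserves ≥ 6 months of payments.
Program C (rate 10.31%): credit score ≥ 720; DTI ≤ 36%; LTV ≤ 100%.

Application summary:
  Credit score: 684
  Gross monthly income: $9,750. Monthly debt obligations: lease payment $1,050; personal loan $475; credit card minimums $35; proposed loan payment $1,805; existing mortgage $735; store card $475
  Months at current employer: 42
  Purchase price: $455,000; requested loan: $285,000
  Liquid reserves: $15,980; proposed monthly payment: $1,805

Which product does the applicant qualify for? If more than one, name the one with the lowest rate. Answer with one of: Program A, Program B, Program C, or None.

Total debts = (1,050 + 475 + 35 + 1,805 + 735 + 475) = 4,575; DTI = 4,575/9,750 = 46.9%.
LTV = 285,000/455,000 = 62.6%.
Reserves = 15,980/1,805 = 8.9 months.
Program A: score 684 ≥ 680; DTI 46.9% ≤ 50%; LTV 62.6% ≤ 80%; employment 42 ≥ 24 mo → qualifies.
Program B: score 684 ≥ 620; DTI 46.9% > 45%; LTV 62.6% ≤ 90%; employment 42 ≥ 18 mo; reserves 8.9 ≥ 6 mo → does not qualify.
Program C: score 684 < 720; DTI 46.9% > 36%; LTV 62.6% ≤ 100% → does not qualify.

Program A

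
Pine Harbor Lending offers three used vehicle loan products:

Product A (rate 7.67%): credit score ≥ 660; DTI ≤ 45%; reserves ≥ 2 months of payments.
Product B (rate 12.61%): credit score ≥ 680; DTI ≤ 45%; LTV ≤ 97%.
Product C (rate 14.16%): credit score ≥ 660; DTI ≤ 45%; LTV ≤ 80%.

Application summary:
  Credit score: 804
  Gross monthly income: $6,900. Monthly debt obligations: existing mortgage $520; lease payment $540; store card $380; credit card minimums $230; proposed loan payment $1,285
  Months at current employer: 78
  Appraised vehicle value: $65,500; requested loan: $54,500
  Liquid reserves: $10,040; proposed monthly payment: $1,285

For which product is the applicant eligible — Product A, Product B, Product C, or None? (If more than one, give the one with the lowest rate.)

Product A

Total debts = (520 + 540 + 380 + 230 + 1,285) = 2,955; DTI = 2,955/6,900 = 42.8%.
LTV = 54,500/65,500 = 83.2%.
Reserves = 10,040/1,285 = 7.8 months.
Product A: score 804 ≥ 660; DTI 42.8% ≤ 45%; reserves 7.8 ≥ 2 mo → qualifies.
Product B: score 804 ≥ 680; DTI 42.8% ≤ 45%; LTV 83.2% ≤ 97% → qualifies.
Product C: score 804 ≥ 660; DTI 42.8% ≤ 45%; LTV 83.2% > 80% → does not qualify.
Qualifying: Product A, Product B. Lowest rate is 7.67% → Product A.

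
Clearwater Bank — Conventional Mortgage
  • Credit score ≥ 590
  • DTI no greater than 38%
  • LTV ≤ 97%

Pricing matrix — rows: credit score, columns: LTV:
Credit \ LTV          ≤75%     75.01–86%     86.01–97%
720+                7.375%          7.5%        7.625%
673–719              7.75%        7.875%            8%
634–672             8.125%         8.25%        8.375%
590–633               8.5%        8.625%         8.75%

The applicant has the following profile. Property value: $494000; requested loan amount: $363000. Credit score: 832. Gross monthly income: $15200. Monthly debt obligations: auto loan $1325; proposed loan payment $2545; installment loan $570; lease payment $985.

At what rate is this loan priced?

7.375%

Credit score 832 ≥ 590; Total monthly debts = (1,325 + 2,545 + 570 + 985) = 5,425. Debt-to-income = 5,425/15,200 = 35.7% — meets 38% limit
Loan-to-value = 363,000/494,000 = 73.5% — pass (97% max)
Credit 832 → row 720+; LTV 73.5% → column ≤75%. Grid cell → 7.375%.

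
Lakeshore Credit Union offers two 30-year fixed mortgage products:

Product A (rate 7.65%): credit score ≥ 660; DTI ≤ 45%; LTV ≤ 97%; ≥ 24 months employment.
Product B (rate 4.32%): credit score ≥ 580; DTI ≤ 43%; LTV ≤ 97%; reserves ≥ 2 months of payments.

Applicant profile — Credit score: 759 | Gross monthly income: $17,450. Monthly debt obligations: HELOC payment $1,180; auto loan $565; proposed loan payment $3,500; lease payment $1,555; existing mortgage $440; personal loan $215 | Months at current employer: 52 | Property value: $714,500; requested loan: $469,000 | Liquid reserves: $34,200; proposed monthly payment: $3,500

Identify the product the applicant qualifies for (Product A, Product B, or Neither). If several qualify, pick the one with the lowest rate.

Total debts = (1,180 + 565 + 3,500 + 1,555 + 440 + 215) = 7,455; DTI = 7,455/17,450 = 42.7%.
LTV = 469,000/714,500 = 65.6%.
Reserves = 34,200/3,500 = 9.8 months.
Product A: score 759 ≥ 660; DTI 42.7% ≤ 45%; LTV 65.6% ≤ 97%; employment 52 ≥ 24 mo → qualifies.
Product B: score 759 ≥ 580; DTI 42.7% ≤ 43%; LTV 65.6% ≤ 97%; reserves 9.8 ≥ 2 mo → qualifies.
Qualifying: Product A, Product B. Lowest rate is 4.32% → Product B.

Product B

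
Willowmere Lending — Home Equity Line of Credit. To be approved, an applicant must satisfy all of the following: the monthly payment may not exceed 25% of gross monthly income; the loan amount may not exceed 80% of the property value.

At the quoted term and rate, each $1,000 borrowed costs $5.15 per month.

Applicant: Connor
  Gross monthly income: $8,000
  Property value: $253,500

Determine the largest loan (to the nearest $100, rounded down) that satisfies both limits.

$202,800

Payment cap: 25% × $8,000 = $2,000/month.
At $5.15 per $1,000, that supports 2,000/5.15 × 1,000 ≈ $388,349 → $388,300.
LTV cap: 80% × $253,500 = $202,800 → $202,800.
Binding constraint: loan-to-value.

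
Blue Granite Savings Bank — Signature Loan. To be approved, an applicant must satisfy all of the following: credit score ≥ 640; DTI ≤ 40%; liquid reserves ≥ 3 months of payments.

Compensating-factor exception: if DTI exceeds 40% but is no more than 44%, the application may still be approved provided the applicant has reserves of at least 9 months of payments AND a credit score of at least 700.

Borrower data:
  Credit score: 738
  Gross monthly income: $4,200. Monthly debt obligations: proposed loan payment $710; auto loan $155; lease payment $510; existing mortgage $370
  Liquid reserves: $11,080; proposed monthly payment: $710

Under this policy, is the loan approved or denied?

Approved

Credit score 738 ≥ 640 (meets base)
Total debts = (710 + 155 + 510 + 370) = 1,745. DTI: 1,745 ÷ 4,200 = 41.5%, over the 40% base limit.
Reserves: 11,080 ÷ 710 = 15.6 months (meets 3-month minimum)
41.5% falls in the override range (40%–44%), so the compensating-factor test applies.
Reserves 15.6 ≥ 9 months; credit score 738 ≥ 700.
Both override conditions satisfied; DTI exception granted.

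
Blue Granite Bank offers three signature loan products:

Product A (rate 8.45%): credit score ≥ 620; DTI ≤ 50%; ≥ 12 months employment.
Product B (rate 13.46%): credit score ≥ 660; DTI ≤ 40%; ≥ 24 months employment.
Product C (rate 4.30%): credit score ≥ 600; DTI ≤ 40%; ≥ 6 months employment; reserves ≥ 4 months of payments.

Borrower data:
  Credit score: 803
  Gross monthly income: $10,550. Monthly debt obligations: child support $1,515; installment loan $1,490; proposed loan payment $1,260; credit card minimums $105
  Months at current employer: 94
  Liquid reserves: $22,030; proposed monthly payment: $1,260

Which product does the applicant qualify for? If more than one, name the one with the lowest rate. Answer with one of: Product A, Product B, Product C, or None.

Total debts = (1,515 + 1,490 + 1,260 + 105) = 4,370; DTI = 4,370/10,550 = 41.4%.
Reserves = 22,030/1,260 = 17.5 months.
Product A: score 803 ≥ 620; DTI 41.4% ≤ 50%; employment 94 ≥ 12 mo → qualifies.
Product B: score 803 ≥ 660; DTI 41.4% > 40%; employment 94 ≥ 24 mo → does not qualify.
Product C: score 803 ≥ 600; DTI 41.4% > 40%; employment 94 ≥ 6 mo; reserves 17.5 ≥ 4 mo → does not qualify.

Product A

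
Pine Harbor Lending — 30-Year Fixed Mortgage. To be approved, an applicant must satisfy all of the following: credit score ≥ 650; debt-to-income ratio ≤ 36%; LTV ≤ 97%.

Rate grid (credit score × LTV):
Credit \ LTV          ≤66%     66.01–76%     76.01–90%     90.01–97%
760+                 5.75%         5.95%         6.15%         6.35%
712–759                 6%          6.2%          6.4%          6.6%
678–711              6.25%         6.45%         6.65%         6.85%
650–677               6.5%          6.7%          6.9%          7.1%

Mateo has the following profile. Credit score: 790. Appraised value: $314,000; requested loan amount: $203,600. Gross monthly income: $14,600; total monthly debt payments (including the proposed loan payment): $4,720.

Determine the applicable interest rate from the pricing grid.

Credit score 790 ≥ 650; DTI: 4,720 ÷ 14,600 = 32.3%, within the 36% cap
LTV = 203,600/314,000 = 64.8% ≤ 97%
Row: 790 falls in 760+. Column: 64.8% falls in ≤66%. Rate = 5.75%.

5.75%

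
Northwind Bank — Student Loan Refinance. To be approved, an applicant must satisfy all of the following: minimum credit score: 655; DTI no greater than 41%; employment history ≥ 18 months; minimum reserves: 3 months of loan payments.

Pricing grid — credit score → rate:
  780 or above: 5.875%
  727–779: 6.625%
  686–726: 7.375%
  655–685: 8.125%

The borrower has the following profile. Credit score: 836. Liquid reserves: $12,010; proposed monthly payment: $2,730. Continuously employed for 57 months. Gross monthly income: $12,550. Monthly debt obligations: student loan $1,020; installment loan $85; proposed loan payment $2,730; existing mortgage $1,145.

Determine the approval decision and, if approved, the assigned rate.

Approved at 5.875%

Credit score 836 ≥ 655 (meets minimum)
Reserves: 12,010 ÷ 2,730 = 4.4 months (meets 3-month minimum)
Total monthly debts = (1,020 + 85 + 2,730 + 1,145) = 4,980. DTI = 4,980/12,550 = 39.7% ≤ 41%
Employment 57 ≥ 18 months
All requirements met. Score 836 falls in the 780 or above tier → 5.875%.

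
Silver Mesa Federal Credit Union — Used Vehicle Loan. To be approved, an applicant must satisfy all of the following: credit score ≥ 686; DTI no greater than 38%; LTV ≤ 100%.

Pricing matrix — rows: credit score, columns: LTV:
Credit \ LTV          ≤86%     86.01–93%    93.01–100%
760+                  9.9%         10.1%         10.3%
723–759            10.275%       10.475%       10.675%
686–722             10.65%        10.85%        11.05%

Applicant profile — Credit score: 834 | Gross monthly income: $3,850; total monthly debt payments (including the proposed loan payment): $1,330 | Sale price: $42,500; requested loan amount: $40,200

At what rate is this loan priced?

Credit score 834 ≥ 686; DTI = 1,330/3,850 = 34.5% ≤ 38%
LTV = 40,200/42,500 = 94.6% ≤ 100%
Row: 834 falls in 760+. Column: 94.6% falls in 93.01–100%. Rate = 10.3%.

10.3%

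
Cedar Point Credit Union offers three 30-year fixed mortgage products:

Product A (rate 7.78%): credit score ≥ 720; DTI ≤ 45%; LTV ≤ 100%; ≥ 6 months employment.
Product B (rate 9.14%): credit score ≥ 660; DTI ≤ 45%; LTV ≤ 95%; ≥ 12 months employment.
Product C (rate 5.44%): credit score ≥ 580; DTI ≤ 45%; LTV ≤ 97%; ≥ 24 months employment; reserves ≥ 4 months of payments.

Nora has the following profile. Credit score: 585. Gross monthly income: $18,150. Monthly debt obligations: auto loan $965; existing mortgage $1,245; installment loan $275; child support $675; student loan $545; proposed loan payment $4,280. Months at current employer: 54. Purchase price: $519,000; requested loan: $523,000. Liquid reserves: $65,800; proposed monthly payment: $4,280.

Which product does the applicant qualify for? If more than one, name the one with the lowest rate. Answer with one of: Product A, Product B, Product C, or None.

Total debts = (965 + 1,245 + 275 + 675 + 545 + 4,280) = 7,985; DTI = 7,985/18,150 = 44%.
LTV = 523,000/519,000 = 100.8%.
Reserves = 65,800/4,280 = 15.4 months.
Product A: score 585 < 720; DTI 44% ≤ 45%; LTV 100.8% > 100%; employment 54 ≥ 6 mo → does not qualify.
Product B: score 585 < 660; DTI 44% ≤ 45%; LTV 100.8% > 95%; employment 54 ≥ 12 mo → does not qualify.
Product C: score 585 ≥ 580; DTI 44% ≤ 45%; LTV 100.8% > 97%; employment 54 ≥ 24 mo; reserves 15.4 ≥ 4 mo → does not qualify.

None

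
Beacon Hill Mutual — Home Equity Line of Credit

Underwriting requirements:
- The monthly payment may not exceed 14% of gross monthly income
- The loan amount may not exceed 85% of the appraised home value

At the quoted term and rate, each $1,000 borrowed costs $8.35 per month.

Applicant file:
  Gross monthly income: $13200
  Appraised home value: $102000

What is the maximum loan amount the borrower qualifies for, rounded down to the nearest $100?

Payment cap: 14% × $13,200 = $1,848/month.
At $8.35 per $1,000, that supports 1,848/8.35 × 1,000 ≈ $221,317 → $221,300.
LTV cap: 85% × $102,000 = $86,700 → $86,700.
Binding constraint: loan-to-value.

$86,700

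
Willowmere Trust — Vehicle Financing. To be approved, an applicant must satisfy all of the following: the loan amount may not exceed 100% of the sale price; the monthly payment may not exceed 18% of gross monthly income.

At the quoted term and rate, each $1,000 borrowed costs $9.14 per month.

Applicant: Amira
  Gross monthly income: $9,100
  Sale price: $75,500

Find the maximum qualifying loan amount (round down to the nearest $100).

Payment cap: 18% × $9,100 = $1,638/month.
At $9.14 per $1,000, that supports 1,638/9.14 × 1,000 ≈ $179,212 → $179,200.
LTV cap: 100% × $75,500 = $75,500 → $75,500.
Binding constraint: loan-to-value.

$75,500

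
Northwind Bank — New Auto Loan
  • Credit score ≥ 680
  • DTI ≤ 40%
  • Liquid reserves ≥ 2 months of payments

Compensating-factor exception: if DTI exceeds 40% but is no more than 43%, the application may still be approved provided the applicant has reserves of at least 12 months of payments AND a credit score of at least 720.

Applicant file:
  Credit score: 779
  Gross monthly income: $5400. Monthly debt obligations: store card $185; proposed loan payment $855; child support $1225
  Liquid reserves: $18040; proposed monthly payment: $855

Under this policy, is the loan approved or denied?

Approved

Credit score 779 ≥ 680 (meets base)
Total debts = (185 + 855 + 1,225) = 2,265. DTI = 2,265/5,400 = 41.9% > 40% — standard DTI limit exceeded.
Reserves = 18,040/855 = 21.1 months ≥ 2
DTI 41.9% is within the 40%–43% exception band; checking compensating factors.
Override check — reserves: 21.1 mo (ok); score: 779 (ok).
Both compensating conditions met → exception applies.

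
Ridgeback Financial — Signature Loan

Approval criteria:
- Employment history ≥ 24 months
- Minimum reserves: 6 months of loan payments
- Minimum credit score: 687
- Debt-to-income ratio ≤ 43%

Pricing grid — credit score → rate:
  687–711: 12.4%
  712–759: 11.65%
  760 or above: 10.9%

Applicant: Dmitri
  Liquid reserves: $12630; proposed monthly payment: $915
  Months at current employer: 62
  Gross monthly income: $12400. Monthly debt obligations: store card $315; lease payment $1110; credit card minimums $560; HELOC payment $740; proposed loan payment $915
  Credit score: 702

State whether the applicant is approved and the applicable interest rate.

Credit score 702 ≥ 687 (meets minimum)
Reserves = 12,630/915 = 13.8 months ≥ 6
Employment 62 ≥ 24 months
Total monthly debts = (315 + 1,110 + 560 + 740 + 915) = 3,640. DTI: 3,640 ÷ 12,400 = 29.4%, within the 43% cap
All requirements met. Score 702 falls in the 687–711 tier → 12.4%.

Approved at 12.4%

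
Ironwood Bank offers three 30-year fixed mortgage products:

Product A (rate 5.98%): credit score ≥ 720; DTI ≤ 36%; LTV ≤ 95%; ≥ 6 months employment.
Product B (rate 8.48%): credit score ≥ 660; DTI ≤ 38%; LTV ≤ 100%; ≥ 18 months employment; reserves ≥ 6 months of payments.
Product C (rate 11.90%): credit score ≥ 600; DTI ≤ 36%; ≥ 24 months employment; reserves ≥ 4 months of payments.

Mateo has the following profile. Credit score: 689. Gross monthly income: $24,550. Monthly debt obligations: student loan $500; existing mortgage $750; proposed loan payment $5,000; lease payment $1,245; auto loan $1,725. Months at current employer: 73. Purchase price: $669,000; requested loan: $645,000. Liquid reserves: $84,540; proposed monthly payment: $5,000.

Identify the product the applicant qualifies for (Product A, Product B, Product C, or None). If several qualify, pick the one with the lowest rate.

Total debts = (500 + 750 + 5,000 + 1,245 + 1,725) = 9,220; DTI = 9,220/24,550 = 37.6%.
LTV = 645,000/669,000 = 96.4%.
Reserves = 84,540/5,000 = 16.9 months.
Product A: score 689 < 720; DTI 37.6% > 36%; LTV 96.4% > 95%; employment 73 ≥ 6 mo → does not qualify.
Product B: score 689 ≥ 660; DTI 37.6% ≤ 38%; LTV 96.4% ≤ 100%; employment 73 ≥ 18 mo; reserves 16.9 ≥ 6 mo → qualifies.
Product C: score 689 ≥ 600; DTI 37.6% > 36%; employment 73 ≥ 24 mo; reserves 16.9 ≥ 4 mo → does not qualify.

Product B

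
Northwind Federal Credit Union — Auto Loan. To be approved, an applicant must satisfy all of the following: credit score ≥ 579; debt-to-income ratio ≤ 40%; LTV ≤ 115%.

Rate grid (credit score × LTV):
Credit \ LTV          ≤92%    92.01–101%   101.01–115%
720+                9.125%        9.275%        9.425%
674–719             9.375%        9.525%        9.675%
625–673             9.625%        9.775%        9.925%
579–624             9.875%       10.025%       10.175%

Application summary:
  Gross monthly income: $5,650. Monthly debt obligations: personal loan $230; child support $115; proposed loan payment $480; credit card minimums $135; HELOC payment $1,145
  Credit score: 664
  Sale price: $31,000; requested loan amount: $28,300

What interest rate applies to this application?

Credit score 664 ≥ 579; Total monthly debts = (230 + 115 + 480 + 135 + 1,145) = 2,105. DTI: 2,105 ÷ 5,650 = 37.3%, within the 40% cap
Loan-to-value = 28,300/31,000 = 91.3% — pass (115% max)
Score 664 is in the 625–673 band; LTV 91.3% is in the ≤92% band → 9.625%.

9.625%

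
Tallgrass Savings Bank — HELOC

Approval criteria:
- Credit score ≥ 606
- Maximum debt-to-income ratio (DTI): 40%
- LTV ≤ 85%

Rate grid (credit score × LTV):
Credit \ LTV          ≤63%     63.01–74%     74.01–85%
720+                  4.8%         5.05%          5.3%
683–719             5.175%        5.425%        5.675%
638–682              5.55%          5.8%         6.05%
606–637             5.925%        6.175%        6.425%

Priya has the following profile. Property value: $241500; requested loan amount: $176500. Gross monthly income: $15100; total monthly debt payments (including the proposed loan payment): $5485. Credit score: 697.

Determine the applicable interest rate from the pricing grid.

Credit score 697 ≥ 606; Debt-to-income = 5,485/15,100 = 36.3% — meets 40% limit
LTV = 176,500/241,500 = 73.1% ≤ 85%
Score 697 is in the 683–719 band; LTV 73.1% is in the 63.01–74% band → 5.425%.

5.425%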